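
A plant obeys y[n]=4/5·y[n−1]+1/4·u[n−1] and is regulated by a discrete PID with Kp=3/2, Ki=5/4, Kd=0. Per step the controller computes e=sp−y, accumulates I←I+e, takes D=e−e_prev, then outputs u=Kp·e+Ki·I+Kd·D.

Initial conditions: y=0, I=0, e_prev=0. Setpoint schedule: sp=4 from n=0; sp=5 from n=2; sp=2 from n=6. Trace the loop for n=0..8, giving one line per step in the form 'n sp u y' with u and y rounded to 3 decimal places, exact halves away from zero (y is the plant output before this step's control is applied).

(exact arithmetic carried between steps; '≈' marks a value shown rounded to 6 d.p. or computed from one; I and e_prev carry over from the previous line; the table rounds u and y to 3 d.p., halves away from zero)
n=0: y=0, sp=4, e=sp−y=4; I=4, D=e−e_prev=4; u=3/2·4+5/4·4+0·4=11; next y=4/5·0+1/4·11=2.75
n=1: y=2.75, sp=4, e=sp−y=1.25; I=5.25, D=e−e_prev=-2.75; u=3/2·1.25+5/4·5.25+0·(-2.75)=8.4375; next y=4/5·2.75+1/4·8.4375=4.309375
n=2: y=4.309375, sp=5, e=sp−y=0.690625; I=5.940625, D=e−e_prev=-0.559375; u=3/2·0.690625+5/4·5.940625+0·(-0.559375)≈8.461719; next y=4/5·4.309375+1/4·8.461719≈5.562930
n=3: y≈5.562930, sp=5, e=sp−y≈-0.562930; I≈5.377695, D=e−e_prev≈-1.253555; u=3/2·(-0.562930)+5/4·5.377695+0·(-1.253555)≈5.877725; next y=4/5·5.562930+1/4·5.877725≈5.919775
n=4: y≈5.919775, sp=5, e=sp−y≈-0.919775; I≈4.457920, D=e−e_prev≈-0.356845; u=3/2·(-0.919775)+5/4·4.457920+0·(-0.356845)≈4.192738; next y=4/5·5.919775+1/4·4.192738≈5.784004
n=5: y≈5.784004, sp=5, e=sp−y≈-0.784004; I≈3.673916, D=e−e_prev≈0.135770; u=3/2·(-0.784004)+5/4·3.673916+0·0.135770≈3.416388; next y=4/5·5.784004+1/4·3.416388≈5.481301
n=6: y≈5.481301, sp=2, e=sp−y≈-3.481301; I≈0.192615, D=e−e_prev≈-2.697296; u=3/2·(-3.481301)+5/4·0.192615+0·(-2.697296)≈-4.981182; next y=4/5·5.481301+1/4·(-4.981182)≈3.139745
n=7: y≈3.139745, sp=2, e=sp−y≈-1.139745; I≈-0.947130, D=e−e_prev≈2.341556; u=3/2·(-1.139745)+5/4·(-0.947130)+0·2.341556≈-2.893530; next y=4/5·3.139745+1/4·(-2.893530)≈1.788414
n=8: y≈1.788414, sp=2, e=sp−y≈0.211586; I≈-0.735543, D=e−e_prev≈1.351331; u=3/2·0.211586+5/4·(-0.735543)+0·1.351331≈-0.602050; next y=4/5·1.788414+1/4·(-0.602050)≈1.280218

0 4 11.000 0.000
1 4 8.438 2.750
2 5 8.462 4.309
3 5 5.878 5.563
4 5 4.193 5.920
5 5 3.416 5.784
6 2 -4.981 5.481
7 2 -2.894 3.140
8 2 -0.602 1.788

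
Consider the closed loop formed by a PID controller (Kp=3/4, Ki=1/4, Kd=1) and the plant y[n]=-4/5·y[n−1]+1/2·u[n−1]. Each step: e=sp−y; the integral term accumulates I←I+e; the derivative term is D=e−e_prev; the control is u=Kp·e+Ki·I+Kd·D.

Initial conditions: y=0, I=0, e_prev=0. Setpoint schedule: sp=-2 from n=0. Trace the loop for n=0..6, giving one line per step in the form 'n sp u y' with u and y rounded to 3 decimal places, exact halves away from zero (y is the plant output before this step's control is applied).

(exact arithmetic carried between steps; '≈' marks a value shown rounded to 6 d.p. or computed from one; I and e_prev carry over from the previous line; the table rounds u and y to 3 d.p., halves away from zero)
n=0: y=0, sp=-2, e=sp−y=-2; I=-2, D=e−e_prev=-2; u=3/4·(-2)+1/4·(-2)+1·(-2)=-4; next y=-4/5·0+1/2·(-4)=-2
n=1: y=-2, sp=-2, e=sp−y=0; I=-2, D=e−e_prev=2; u=3/4·0+1/4·(-2)+1·2=1.5; next y=-4/5·(-2)+1/2·1.5=2.35
n=2: y=2.35, sp=-2, e=sp−y=-4.35; I=-6.35, D=e−e_prev=-4.35; u=3/4·(-4.35)+1/4·(-6.35)+1·(-4.35)=-9.2; next y=-4/5·2.35+1/2·(-9.2)=-6.48
n=3: y=-6.48, sp=-2, e=sp−y=4.48; I=-1.87, D=e−e_prev=8.83; u=3/4·4.48+1/4·(-1.87)+1·8.83=11.7225; next y=-4/5·(-6.48)+1/2·11.7225=11.04525
n=4: y=11.04525, sp=-2, e=sp−y=-13.04525; I=-14.91525, D=e−e_prev=-17.52525; u=3/4·(-13.04525)+1/4·(-14.91525)+1·(-17.52525)=-31.038; next y=-4/5·11.04525+1/2·(-31.038)=-24.3552
n=5: y=-24.3552, sp=-2, e=sp−y=22.3552; I=7.43995, D=e−e_prev=35.40045; u=3/4·22.3552+1/4·7.43995+1·35.40045≈54.026838; next y=-4/5·(-24.3552)+1/2·54.026838≈46.497579
n=6: y≈46.497579, sp=-2, e=sp−y≈-48.497579; I≈-41.057629, D=e−e_prev≈-70.852779; u=3/4·(-48.497579)+1/4·(-41.057629)+1·(-70.852779)≈-117.49037; next y=-4/5·46.497579+1/2·(-117.49037)≈-95.943248

0 -2 -4.000 0.000
1 -2 1.500 -2.000
2 -2 -9.200 2.350
3 -2 11.723 -6.480
4 -2 -31.038 11.045
5 -2 54.027 -24.355
6 -2 -117.490 46.498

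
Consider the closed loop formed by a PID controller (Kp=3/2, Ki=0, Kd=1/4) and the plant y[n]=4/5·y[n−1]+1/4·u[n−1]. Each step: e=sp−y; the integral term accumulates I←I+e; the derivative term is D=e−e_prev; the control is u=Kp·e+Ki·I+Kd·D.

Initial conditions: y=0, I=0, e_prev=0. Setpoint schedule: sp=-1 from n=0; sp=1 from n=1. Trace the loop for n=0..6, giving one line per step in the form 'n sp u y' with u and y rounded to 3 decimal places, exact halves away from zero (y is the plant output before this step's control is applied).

(exact arithmetic carried between steps; '≈' marks a value shown rounded to 6 d.p. or computed from one; I and e_prev carry over from the previous line; the table rounds u and y to 3 d.p., halves away from zero)
n=0: y=0, sp=-1, e=sp−y=-1; I=-1, D=e−e_prev=-1; u=3/2·(-1)+0·(-1)+1/4·(-1)=-1.75; next y=4/5·0+1/4·(-1.75)=-0.4375
n=1: y=-0.4375, sp=1, e=sp−y=1.4375; I=0.4375, D=e−e_prev=2.4375; u=3/2·1.4375+0·0.4375+1/4·2.4375=2.765625; next y=4/5·(-0.4375)+1/4·2.765625≈0.341406
n=2: y≈0.341406, sp=1, e=sp−y≈0.658594; I≈1.096094, D=e−e_prev≈-0.778906; u=3/2·0.658594+0·1.096094+1/4·(-0.778906)≈0.793164; next y=4/5·0.341406+1/4·0.793164≈0.471416
n=3: y≈0.471416, sp=1, e=sp−y≈0.528584; I≈1.624678, D=e−e_prev≈-0.130010; u=3/2·0.528584+0·1.624678+1/4·(-0.130010)≈0.760374; next y=4/5·0.471416+1/4·0.760374≈0.567226
n=4: y≈0.567226, sp=1, e=sp−y≈0.432774; I≈2.057452, D=e−e_prev≈-0.095810; u=3/2·0.432774+0·2.057452+1/4·(-0.095810)≈0.625208; next y=4/5·0.567226+1/4·0.625208≈0.610083
n=5: y≈0.610083, sp=1, e=sp−y≈0.389917; I≈2.447369, D=e−e_prev≈-0.042857; u=3/2·0.389917+0·2.447369+1/4·(-0.042857)≈0.574161; next y=4/5·0.610083+1/4·0.574161≈0.631607
n=6: y≈0.631607, sp=1, e=sp−y≈0.368393; I≈2.815762, D=e−e_prev≈-0.021524; u=3/2·0.368393+0·2.815762+1/4·(-0.021524)≈0.547209; next y=4/5·0.631607+1/4·0.547209≈0.642088

0 -1 -1.750 0.000
1 1 2.766 -0.438
2 1 0.793 0.341
3 1 0.760 0.471
4 1 0.625 0.567
5 1 0.574 0.610
6 1 0.547 0.632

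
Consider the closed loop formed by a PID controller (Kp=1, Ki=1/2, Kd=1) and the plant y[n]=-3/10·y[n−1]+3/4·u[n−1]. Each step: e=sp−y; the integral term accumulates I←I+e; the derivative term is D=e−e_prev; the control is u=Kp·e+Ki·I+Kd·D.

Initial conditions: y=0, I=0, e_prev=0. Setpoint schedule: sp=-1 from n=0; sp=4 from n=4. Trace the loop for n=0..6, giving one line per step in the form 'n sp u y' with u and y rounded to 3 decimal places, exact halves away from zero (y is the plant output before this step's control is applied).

0 -1 -2.500 0.000
1 -1 2.688 -1.875
2 -1 -9.883 2.578
3 -1 19.690 -8.186
4 4 -38.503 17.223
5 4 103.464 -34.044
6 4 -233.421 87.811

(exact arithmetic carried between steps; '≈' marks a value shown rounded to 6 d.p. or computed from one; I and e_prev carry over from the previous line; the table rounds u and y to 3 d.p., halves away from zero)
n=0: y=0, sp=-1, e=sp−y=-1; I=-1, D=e−e_prev=-1; u=1·(-1)+1/2·(-1)+1·(-1)=-2.5; next y=-3/10·0+3/4·(-2.5)=-1.875
n=1: y=-1.875, sp=-1, e=sp−y=0.875; I=-0.125, D=e−e_prev=1.875; u=1·0.875+1/2·(-0.125)+1·1.875=2.6875; next y=-3/10·(-1.875)+3/4·2.6875=2.578125
n=2: y=2.578125, sp=-1, e=sp−y=-3.578125; I=-3.703125, D=e−e_prev=-4.453125; u=1·(-3.578125)+1/2·(-3.703125)+1·(-4.453125)≈-9.882813; next y=-3/10·2.578125+3/4·(-9.882813)≈-8.185547
n=3: y≈-8.185547, sp=-1, e=sp−y≈7.185547; I≈3.482422, D=e−e_prev≈10.763672; u=1·7.185547+1/2·3.482422+1·10.763672≈19.690430; next y=-3/10·(-8.185547)+3/4·19.690430≈17.223486
n=4: y≈17.223486, sp=4, e=sp−y≈-13.223486; I≈-9.741064, D=e−e_prev≈-20.409033; u=1·(-13.223486)+1/2·(-9.741064)+1·(-20.409033)≈-38.503052; next y=-3/10·17.223486+3/4·(-38.503052)≈-34.044335
n=5: y≈-34.044335, sp=4, e=sp−y≈38.044335; I≈28.303270, D=e−e_prev≈51.267821; u=1·38.044335+1/2·28.303270+1·51.267821≈103.463791; next y=-3/10·(-34.044335)+3/4·103.463791≈87.811144
n=6: y≈87.811144, sp=4, e=sp−y≈-83.811144; I≈-55.507873, D=e−e_prev≈-121.855478; u=1·(-83.811144)+1/2·(-55.507873)+1·(-121.855478)≈-233.420559; next y=-3/10·87.811144+3/4·(-233.420559)≈-201.408762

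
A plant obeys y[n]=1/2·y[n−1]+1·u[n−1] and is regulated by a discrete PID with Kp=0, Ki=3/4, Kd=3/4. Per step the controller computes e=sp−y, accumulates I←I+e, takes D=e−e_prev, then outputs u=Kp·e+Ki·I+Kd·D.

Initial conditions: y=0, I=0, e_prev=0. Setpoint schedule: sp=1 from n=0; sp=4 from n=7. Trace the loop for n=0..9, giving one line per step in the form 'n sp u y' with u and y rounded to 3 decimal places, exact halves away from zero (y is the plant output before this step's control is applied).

0 1 1.500 0.000
1 1 -0.750 1.500
2 1 2.250 0.000
3 1 -1.500 2.250
4 1 3.188 -0.375
5 1 -2.813 3.000
6 1 4.688 -1.313
7 4 -0.328 4.031
8 4 4.922 1.688
9 4 -1.219 5.766

(exact arithmetic carried between steps; '≈' marks a value shown rounded to 6 d.p. or computed from one; I and e_prev carry over from the previous line; the table rounds u and y to 3 d.p., halves away from zero)
n=0: y=0, sp=1, e=sp−y=1; I=1, D=e−e_prev=1; u=0·1+3/4·1+3/4·1=1.5; next y=1/2·0+1·1.5=1.5
n=1: y=1.5, sp=1, e=sp−y=-0.5; I=0.5, D=e−e_prev=-1.5; u=0·(-0.5)+3/4·0.5+3/4·(-1.5)=-0.75; next y=1/2·1.5+1·(-0.75)=0
n=2: y=0, sp=1, e=sp−y=1; I=1.5, D=e−e_prev=1.5; u=0·1+3/4·1.5+3/4·1.5=2.25; next y=1/2·0+1·2.25=2.25
n=3: y=2.25, sp=1, e=sp−y=-1.25; I=0.25, D=e−e_prev=-2.25; u=0·(-1.25)+3/4·0.25+3/4·(-2.25)=-1.5; next y=1/2·2.25+1·(-1.5)=-0.375
n=4: y=-0.375, sp=1, e=sp−y=1.375; I=1.625, D=e−e_prev=2.625; u=0·1.375+3/4·1.625+3/4·2.625=3.1875; next y=1/2·(-0.375)+1·3.1875=3
n=5: y=3, sp=1, e=sp−y=-2; I=-0.375, D=e−e_prev=-3.375; u=0·(-2)+3/4·(-0.375)+3/4·(-3.375)=-2.8125; next y=1/2·3+1·(-2.8125)=-1.3125
n=6: y=-1.3125, sp=1, e=sp−y=2.3125; I=1.9375, D=e−e_prev=4.3125; u=0·2.3125+3/4·1.9375+3/4·4.3125=4.6875; next y=1/2·(-1.3125)+1·4.6875=4.03125
n=7: y=4.03125, sp=4, e=sp−y=-0.03125; I=1.90625, D=e−e_prev=-2.34375; u=0·(-0.03125)+3/4·1.90625+3/4·(-2.34375)=-0.328125; next y=1/2·4.03125+1·(-0.328125)=1.6875
n=8: y=1.6875, sp=4, e=sp−y=2.3125; I=4.21875, D=e−e_prev=2.34375; u=0·2.3125+3/4·4.21875+3/4·2.34375=4.921875; next y=1/2·1.6875+1·4.921875=5.765625
n=9: y=5.765625, sp=4, e=sp−y=-1.765625; I=2.453125, D=e−e_prev=-4.078125; u=0·(-1.765625)+3/4·2.453125+3/4·(-4.078125)=-1.21875; next y=1/2·5.765625+1·(-1.21875)≈1.664063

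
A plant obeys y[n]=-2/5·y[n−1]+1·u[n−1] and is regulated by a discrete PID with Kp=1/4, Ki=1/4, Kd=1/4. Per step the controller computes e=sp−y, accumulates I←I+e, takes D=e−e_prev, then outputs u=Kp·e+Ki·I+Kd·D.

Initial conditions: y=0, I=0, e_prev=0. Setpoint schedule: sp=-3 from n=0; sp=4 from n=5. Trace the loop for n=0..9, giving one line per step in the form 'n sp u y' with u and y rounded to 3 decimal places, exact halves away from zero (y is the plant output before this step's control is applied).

(exact arithmetic carried between steps; '≈' marks a value shown rounded to 6 d.p. or computed from one; I and e_prev carry over from the previous line; the table rounds u and y to 3 d.p., halves away from zero)
n=0: y=0, sp=-3, e=sp−y=-3; I=-3, D=e−e_prev=-3; u=1/4·(-3)+1/4·(-3)+1/4·(-3)=-2.25; next y=-2/5·0+1·(-2.25)=-2.25
n=1: y=-2.25, sp=-3, e=sp−y=-0.75; I=-3.75, D=e−e_prev=2.25; u=1/4·(-0.75)+1/4·(-3.75)+1/4·2.25=-0.5625; next y=-2/5·(-2.25)+1·(-0.5625)=0.3375
n=2: y=0.3375, sp=-3, e=sp−y=-3.3375; I=-7.0875, D=e−e_prev=-2.5875; u=1/4·(-3.3375)+1/4·(-7.0875)+1/4·(-2.5875)=-3.253125; next y=-2/5·0.3375+1·(-3.253125)=-3.388125
n=3: y=-3.388125, sp=-3, e=sp−y=0.388125; I=-6.699375, D=e−e_prev=3.725625; u=1/4·0.388125+1/4·(-6.699375)+1/4·3.725625≈-0.646406; next y=-2/5·(-3.388125)+1·(-0.646406)≈0.708844
n=4: y≈0.708844, sp=-3, e=sp−y≈-3.708844; I≈-10.408219, D=e−e_prev≈-4.096969; u=1/4·(-3.708844)+1/4·(-10.408219)+1/4·(-4.096969)≈-4.553508; next y=-2/5·0.708844+1·(-4.553508)≈-4.837045
n=5: y≈-4.837045, sp=4, e=sp−y≈8.837045; I≈-1.571173, D=e−e_prev≈12.545889; u=1/4·8.837045+1/4·(-1.571173)+1/4·12.545889≈4.952940; next y=-2/5·(-4.837045)+1·4.952940≈6.887758
n=6: y≈6.887758, sp=4, e=sp−y≈-2.887758; I≈-4.458932, D=e−e_prev≈-11.724804; u=1/4·(-2.887758)+1/4·(-4.458932)+1/4·(-11.724804)≈-4.767873; next y=-2/5·6.887758+1·(-4.767873)≈-7.522977
n=7: y≈-7.522977, sp=4, e=sp−y≈11.522977; I≈7.064045, D=e−e_prev≈14.410735; u=1/4·11.522977+1/4·7.064045+1/4·14.410735≈8.249439; next y=-2/5·(-7.522977)+1·8.249439≈11.258630
n=8: y≈11.258630, sp=4, e=sp−y≈-7.258630; I≈-0.194585, D=e−e_prev≈-18.781607; u=1/4·(-7.258630)+1/4·(-0.194585)+1/4·(-18.781607)≈-6.558705; next y=-2/5·11.258630+1·(-6.558705)≈-11.062157
n=9: y≈-11.062157, sp=4, e=sp−y≈15.062157; I≈14.867572, D=e−e_prev≈22.320787; u=1/4·15.062157+1/4·14.867572+1/4·22.320787≈13.062629; next y=-2/5·(-11.062157)+1·13.062629≈17.487492

0 -3 -2.250 0.000
1 -3 -0.563 -2.250
2 -3 -3.253 0.338
3 -3 -0.646 -3.388
4 -3 -4.554 0.709
5 4 4.953 -4.837
6 4 -4.768 6.888
7 4 8.249 -7.523
8 4 -6.559 11.259
9 4 13.063 -11.062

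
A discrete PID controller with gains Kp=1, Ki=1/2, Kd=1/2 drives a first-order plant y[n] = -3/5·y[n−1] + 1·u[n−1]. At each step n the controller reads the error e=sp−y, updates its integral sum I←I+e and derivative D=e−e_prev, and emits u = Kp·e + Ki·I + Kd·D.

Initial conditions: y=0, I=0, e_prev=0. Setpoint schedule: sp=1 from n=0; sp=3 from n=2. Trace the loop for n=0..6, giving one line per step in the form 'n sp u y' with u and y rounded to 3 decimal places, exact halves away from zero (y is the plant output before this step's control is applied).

(exact arithmetic carried between steps; '≈' marks a value shown rounded to 6 d.p. or computed from one; I and e_prev carry over from the previous line; the table rounds u and y to 3 d.p., halves away from zero)
n=0: y=0, sp=1, e=sp−y=1; I=1, D=e−e_prev=1; u=1·1+1/2·1+1/2·1=2; next y=-3/5·0+1·2=2
n=1: y=2, sp=1, e=sp−y=-1; I=0, D=e−e_prev=-2; u=1·(-1)+1/2·0+1/2·(-2)=-2; next y=-3/5·2+1·(-2)=-3.2
n=2: y=-3.2, sp=3, e=sp−y=6.2; I=6.2, D=e−e_prev=7.2; u=1·6.2+1/2·6.2+1/2·7.2=12.9; next y=-3/5·(-3.2)+1·12.9=14.82
n=3: y=14.82, sp=3, e=sp−y=-11.82; I=-5.62, D=e−e_prev=-18.02; u=1·(-11.82)+1/2·(-5.62)+1/2·(-18.02)=-23.64; next y=-3/5·14.82+1·(-23.64)=-32.532
n=4: y=-32.532, sp=3, e=sp−y=35.532; I=29.912, D=e−e_prev=47.352; u=1·35.532+1/2·29.912+1/2·47.352=74.164; next y=-3/5·(-32.532)+1·74.164=93.6832
n=5: y=93.6832, sp=3, e=sp−y=-90.6832; I=-60.7712, D=e−e_prev=-126.2152; u=1·(-90.6832)+1/2·(-60.7712)+1/2·(-126.2152)=-184.1764; next y=-3/5·93.6832+1·(-184.1764)=-240.38632
n=6: y=-240.38632, sp=3, e=sp−y=243.38632; I=182.61512, D=e−e_prev=334.06952; u=1·243.38632+1/2·182.61512+1/2·334.06952=501.72864; next y=-3/5·(-240.38632)+1·501.72864=645.960432

0 1 2.000 0.000
1 1 -2.000 2.000
2 3 12.900 -3.200
3 3 -23.640 14.820
4 3 74.164 -32.532
5 3 -184.176 93.683
6 3 501.729 -240.386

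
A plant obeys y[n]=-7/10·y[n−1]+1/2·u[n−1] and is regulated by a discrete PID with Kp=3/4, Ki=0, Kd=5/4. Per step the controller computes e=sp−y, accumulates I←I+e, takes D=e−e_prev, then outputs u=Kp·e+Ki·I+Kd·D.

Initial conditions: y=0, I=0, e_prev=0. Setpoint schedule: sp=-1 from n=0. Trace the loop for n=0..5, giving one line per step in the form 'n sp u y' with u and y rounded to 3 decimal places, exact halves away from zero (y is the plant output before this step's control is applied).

0 -1 -2.000 0.000
1 -1 1.250 -1.000
2 -1 -4.650 1.325
3 -1 7.411 -3.253
4 -1 -16.780 5.982
5 -1 31.884 -12.578

(exact arithmetic carried between steps; '≈' marks a value shown rounded to 6 d.p. or computed from one; I and e_prev carry over from the previous line; the table rounds u and y to 3 d.p., halves away from zero)
n=0: y=0, sp=-1, e=sp−y=-1; I=-1, D=e−e_prev=-1; u=3/4·(-1)+0·(-1)+5/4·(-1)=-2; next y=-7/10·0+1/2·(-2)=-1
n=1: y=-1, sp=-1, e=sp−y=0; I=-1, D=e−e_prev=1; u=3/4·0+0·(-1)+5/4·1=1.25; next y=-7/10·(-1)+1/2·1.25=1.325
n=2: y=1.325, sp=-1, e=sp−y=-2.325; I=-3.325, D=e−e_prev=-2.325; u=3/4·(-2.325)+0·(-3.325)+5/4·(-2.325)=-4.65; next y=-7/10·1.325+1/2·(-4.65)=-3.2525
n=3: y=-3.2525, sp=-1, e=sp−y=2.2525; I=-1.0725, D=e−e_prev=4.5775; u=3/4·2.2525+0·(-1.0725)+5/4·4.5775=7.41125; next y=-7/10·(-3.2525)+1/2·7.41125=5.982375
n=4: y=5.982375, sp=-1, e=sp−y=-6.982375; I=-8.054875, D=e−e_prev=-9.234875; u=3/4·(-6.982375)+0·(-8.054875)+5/4·(-9.234875)=-16.780375; next y=-7/10·5.982375+1/2·(-16.780375)=-12.57785
n=5: y=-12.57785, sp=-1, e=sp−y=11.57785; I=3.522975, D=e−e_prev=18.560225; u=3/4·11.57785+0·3.522975+5/4·18.560225≈31.883669; next y=-7/10·(-12.57785)+1/2·31.883669≈24.746329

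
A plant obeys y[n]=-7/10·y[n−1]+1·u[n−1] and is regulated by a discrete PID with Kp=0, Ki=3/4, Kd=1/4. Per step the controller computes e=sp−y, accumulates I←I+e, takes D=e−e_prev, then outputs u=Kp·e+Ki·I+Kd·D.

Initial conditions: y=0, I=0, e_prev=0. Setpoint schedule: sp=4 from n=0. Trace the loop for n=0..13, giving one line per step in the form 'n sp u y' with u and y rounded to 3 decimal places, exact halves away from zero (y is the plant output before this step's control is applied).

0 4 4.000 0.000
1 4 2.000 4.000
2 4 7.800 -0.800
3 4 1.040 8.360
4 4 13.232 -4.812
5 4 -4.864 16.600
6 4 24.123 -16.485
7 4 -20.932 35.663
8 4 49.916 -45.896
9 4 -60.990 82.043
10 4 112.926 -118.421
11 4 -159.616 195.821
12 4 267.590 -296.690
13 4 -401.984 475.273

(exact arithmetic carried between steps; '≈' marks a value shown rounded to 6 d.p. or computed from one; I and e_prev carry over from the previous line; the table rounds u and y to 3 d.p., halves away from zero)
n=0: y=0, sp=4, e=sp−y=4; I=4, D=e−e_prev=4; u=0·4+3/4·4+1/4·4=4; next y=-7/10·0+1·4=4
n=1: y=4, sp=4, e=sp−y=0; I=4, D=e−e_prev=-4; u=0·0+3/4·4+1/4·(-4)=2; next y=-7/10·4+1·2=-0.8
n=2: y=-0.8, sp=4, e=sp−y=4.8; I=8.8, D=e−e_prev=4.8; u=0·4.8+3/4·8.8+1/4·4.8=7.8; next y=-7/10·(-0.8)+1·7.8=8.36
n=3: y=8.36, sp=4, e=sp−y=-4.36; I=4.44, D=e−e_prev=-9.16; u=0·(-4.36)+3/4·4.44+1/4·(-9.16)=1.04; next y=-7/10·8.36+1·1.04=-4.812
n=4: y=-4.812, sp=4, e=sp−y=8.812; I=13.252, D=e−e_prev=13.172; u=0·8.812+3/4·13.252+1/4·13.172=13.232; next y=-7/10·(-4.812)+1·13.232=16.6004
n=5: y=16.6004, sp=4, e=sp−y=-12.6004; I=0.6516, D=e−e_prev=-21.4124; u=0·(-12.6004)+3/4·0.6516+1/4·(-21.4124)=-4.8644; next y=-7/10·16.6004+1·(-4.8644)=-16.48468
n=6: y=-16.48468, sp=4, e=sp−y=20.48468; I=21.13628, D=e−e_prev=33.08508; u=0·20.48468+3/4·21.13628+1/4·33.08508=24.12348; next y=-7/10·(-16.48468)+1·24.12348=35.662756
n=7: y=35.662756, sp=4, e=sp−y=-31.662756; I=-10.526476, D=e−e_prev=-52.147436; u=0·(-31.662756)+3/4·(-10.526476)+1/4·(-52.147436)=-20.931716; next y=-7/10·35.662756+1·(-20.931716)≈-45.895645
n=8: y≈-45.895645, sp=4, e=sp−y≈49.895645; I≈39.369169, D=e−e_prev≈81.558401; u=0·49.895645+3/4·39.369169+1/4·81.558401≈49.916477; next y=-7/10·(-45.895645)+1·49.916477≈82.043429
n=9: y≈82.043429, sp=4, e=sp−y≈-78.043429; I≈-38.674260, D=e−e_prev≈-127.939074; u=0·(-78.043429)+3/4·(-38.674260)+1/4·(-127.939074)≈-60.990463; next y=-7/10·82.043429+1·(-60.990463)≈-118.420863
n=10: y≈-118.420863, sp=4, e=sp−y≈122.420863; I≈83.746604, D=e−e_prev≈200.464292; u=0·122.420863+3/4·83.746604+1/4·200.464292≈112.926026; next y=-7/10·(-118.420863)+1·112.926026≈195.820630
n=11: y≈195.820630, sp=4, e=sp−y≈-191.820630; I≈-108.074027, D=e−e_prev≈-314.241494; u=0·(-191.820630)+3/4·(-108.074027)+1/4·(-314.241494)≈-159.615893; next y=-7/10·195.820630+1·(-159.615893)≈-296.690335
n=12: y≈-296.690335, sp=4, e=sp−y≈300.690335; I≈192.616308, D=e−e_prev≈492.510965; u=0·300.690335+3/4·192.616308+1/4·492.510965≈267.589972; next y=-7/10·(-296.690335)+1·267.589972≈475.273206
n=13: y≈475.273206, sp=4, e=sp−y≈-471.273206; I≈-278.656898, D=e−e_prev≈-771.963541; u=0·(-471.273206)+3/4·(-278.656898)+1/4·(-771.963541)≈-401.983559; next y=-7/10·475.273206+1·(-401.983559)≈-734.674804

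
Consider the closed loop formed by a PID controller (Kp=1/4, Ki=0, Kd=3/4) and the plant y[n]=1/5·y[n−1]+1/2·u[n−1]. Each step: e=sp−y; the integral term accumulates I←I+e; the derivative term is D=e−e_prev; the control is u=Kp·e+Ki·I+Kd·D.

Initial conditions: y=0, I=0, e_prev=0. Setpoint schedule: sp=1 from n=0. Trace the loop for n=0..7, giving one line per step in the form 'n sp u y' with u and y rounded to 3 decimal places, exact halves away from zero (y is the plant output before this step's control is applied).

0 1 1.000 0.000
1 1 -0.250 0.500
2 1 0.650 -0.025
3 1 -0.089 0.320
4 1 0.470 0.020
5 1 0.026 0.239
6 1 0.369 0.061
7 1 0.099 0.196

(exact arithmetic carried between steps; '≈' marks a value shown rounded to 6 d.p. or computed from one; I and e_prev carry over from the previous line; the table rounds u and y to 3 d.p., halves away from zero)
n=0: y=0, sp=1, e=sp−y=1; I=1, D=e−e_prev=1; u=1/4·1+0·1+3/4·1=1; next y=1/5·0+1/2·1=0.5
n=1: y=0.5, sp=1, e=sp−y=0.5; I=1.5, D=e−e_prev=-0.5; u=1/4·0.5+0·1.5+3/4·(-0.5)=-0.25; next y=1/5·0.5+1/2·(-0.25)=-0.025
n=2: y=-0.025, sp=1, e=sp−y=1.025; I=2.525, D=e−e_prev=0.525; u=1/4·1.025+0·2.525+3/4·0.525=0.65; next y=1/5·(-0.025)+1/2·0.65=0.32
n=3: y=0.32, sp=1, e=sp−y=0.68; I=3.205, D=e−e_prev=-0.345; u=1/4·0.68+0·3.205+3/4·(-0.345)=-0.08875; next y=1/5·0.32+1/2·(-0.08875)=0.019625
n=4: y=0.019625, sp=1, e=sp−y=0.980375; I=4.185375, D=e−e_prev=0.300375; u=1/4·0.980375+0·4.185375+3/4·0.300375=0.470375; next y=1/5·0.019625+1/2·0.470375≈0.239113
n=5: y≈0.239113, sp=1, e=sp−y≈0.760888; I≈4.946263, D=e−e_prev≈-0.219488; u=1/4·0.760888+0·4.946263+3/4·(-0.219488)≈0.025606; next y=1/5·0.239113+1/2·0.025606≈0.060626
n=6: y≈0.060626, sp=1, e=sp−y≈0.939374; I≈5.885637, D=e−e_prev≈0.178487; u=1/4·0.939374+0·5.885637+3/4·0.178487≈0.368709; next y=1/5·0.060626+1/2·0.368709≈0.196480
n=7: y≈0.196480, sp=1, e=sp−y≈0.803521; I≈6.689157, D=e−e_prev≈-0.135854; u=1/4·0.803521+0·6.689157+3/4·(-0.135854)≈0.098990; next y=1/5·0.196480+1/2·0.098990≈0.088791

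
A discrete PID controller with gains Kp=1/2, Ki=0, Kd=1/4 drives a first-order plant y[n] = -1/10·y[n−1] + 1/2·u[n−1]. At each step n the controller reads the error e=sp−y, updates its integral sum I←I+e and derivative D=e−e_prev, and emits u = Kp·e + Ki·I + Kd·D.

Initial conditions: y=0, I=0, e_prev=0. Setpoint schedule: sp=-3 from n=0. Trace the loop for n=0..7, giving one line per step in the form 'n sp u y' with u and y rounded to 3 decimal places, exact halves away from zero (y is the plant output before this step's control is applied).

0 -3 -2.250 0.000
1 -3 -0.656 -1.125
2 -3 -1.620 -0.216
3 -3 -0.963 -0.788
4 -3 -1.395 -0.403
5 -3 -1.108 -0.657
6 -3 -1.298 -0.488
7 -3 -1.172 -0.600

(exact arithmetic carried between steps; '≈' marks a value shown rounded to 6 d.p. or computed from one; I and e_prev carry over from the previous line; the table rounds u and y to 3 d.p., halves away from zero)
n=0: y=0, sp=-3, e=sp−y=-3; I=-3, D=e−e_prev=-3; u=1/2·(-3)+0·(-3)+1/4·(-3)=-2.25; next y=-1/10·0+1/2·(-2.25)=-1.125
n=1: y=-1.125, sp=-3, e=sp−y=-1.875; I=-4.875, D=e−e_prev=1.125; u=1/2·(-1.875)+0·(-4.875)+1/4·1.125=-0.65625; next y=-1/10·(-1.125)+1/2·(-0.65625)=-0.215625
n=2: y=-0.215625, sp=-3, e=sp−y=-2.784375; I=-7.659375, D=e−e_prev=-0.909375; u=1/2·(-2.784375)+0·(-7.659375)+1/4·(-0.909375)≈-1.619531; next y=-1/10·(-0.215625)+1/2·(-1.619531)≈-0.788203
n=3: y≈-0.788203, sp=-3, e=sp−y≈-2.211797; I≈-9.871172, D=e−e_prev≈0.572578; u=1/2·(-2.211797)+0·(-9.871172)+1/4·0.572578≈-0.962754; next y=-1/10·(-0.788203)+1/2·(-0.962754)≈-0.402557
n=4: y≈-0.402557, sp=-3, e=sp−y≈-2.597443; I≈-12.468615, D=e−e_prev≈-0.385646; u=1/2·(-2.597443)+0·(-12.468615)+1/4·(-0.385646)≈-1.395133; next y=-1/10·(-0.402557)+1/2·(-1.395133)≈-0.657311
n=5: y≈-0.657311, sp=-3, e=sp−y≈-2.342689; I≈-14.811304, D=e−e_prev≈0.254754; u=1/2·(-2.342689)+0·(-14.811304)+1/4·0.254754≈-1.107656; next y=-1/10·(-0.657311)+1/2·(-1.107656)≈-0.488097
n=6: y≈-0.488097, sp=-3, e=sp−y≈-2.511903; I≈-17.323207, D=e−e_prev≈-0.169214; u=1/2·(-2.511903)+0·(-17.323207)+1/4·(-0.169214)≈-1.298255; next y=-1/10·(-0.488097)+1/2·(-1.298255)≈-0.600318
n=7: y≈-0.600318, sp=-3, e=sp−y≈-2.399682; I≈-19.722890, D=e−e_prev≈0.112221; u=1/2·(-2.399682)+0·(-19.722890)+1/4·0.112221≈-1.171786; next y=-1/10·(-0.600318)+1/2·(-1.171786)≈-0.525861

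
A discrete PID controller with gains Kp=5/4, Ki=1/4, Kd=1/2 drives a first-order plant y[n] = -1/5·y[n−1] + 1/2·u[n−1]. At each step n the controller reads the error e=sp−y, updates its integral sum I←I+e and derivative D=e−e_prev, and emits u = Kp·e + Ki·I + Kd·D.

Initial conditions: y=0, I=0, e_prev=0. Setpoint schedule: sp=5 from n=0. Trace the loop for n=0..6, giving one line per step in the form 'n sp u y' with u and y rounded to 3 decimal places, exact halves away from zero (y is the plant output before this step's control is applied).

(exact arithmetic carried between steps; '≈' marks a value shown rounded to 6 d.p. or computed from one; I and e_prev carry over from the previous line; the table rounds u and y to 3 d.p., halves away from zero)
n=0: y=0, sp=5, e=sp−y=5; I=5, D=e−e_prev=5; u=5/4·5+1/4·5+1/2·5=10; next y=-1/5·0+1/2·10=5
n=1: y=5, sp=5, e=sp−y=0; I=5, D=e−e_prev=-5; u=5/4·0+1/4·5+1/2·(-5)=-1.25; next y=-1/5·5+1/2·(-1.25)=-1.625
n=2: y=-1.625, sp=5, e=sp−y=6.625; I=11.625, D=e−e_prev=6.625; u=5/4·6.625+1/4·11.625+1/2·6.625=14.5; next y=-1/5·(-1.625)+1/2·14.5=7.575
n=3: y=7.575, sp=5, e=sp−y=-2.575; I=9.05, D=e−e_prev=-9.2; u=5/4·(-2.575)+1/4·9.05+1/2·(-9.2)=-5.55625; next y=-1/5·7.575+1/2·(-5.55625)=-4.293125
n=4: y=-4.293125, sp=5, e=sp−y=9.293125; I=18.343125, D=e−e_prev=11.868125; u=5/4·9.293125+1/4·18.343125+1/2·11.868125=22.13625; next y=-1/5·(-4.293125)+1/2·22.13625=11.92675
n=5: y=11.92675, sp=5, e=sp−y=-6.92675; I=11.416375, D=e−e_prev=-16.219875; u=5/4·(-6.92675)+1/4·11.416375+1/2·(-16.219875)≈-13.914281; next y=-1/5·11.92675+1/2·(-13.914281)≈-9.342491
n=6: y≈-9.342491, sp=5, e=sp−y≈14.342491; I≈25.758866, D=e−e_prev≈21.269241; u=5/4·14.342491+1/4·25.758866+1/2·21.269241≈35.00245; next y=-1/5·(-9.342491)+1/2·35.00245≈19.369723

0 5 10.000 0.000
1 5 -1.250 5.000
2 5 14.500 -1.625
3 5 -5.556 7.575
4 5 22.136 -4.293
5 5 -13.914 11.927
6 5 35.002 -9.342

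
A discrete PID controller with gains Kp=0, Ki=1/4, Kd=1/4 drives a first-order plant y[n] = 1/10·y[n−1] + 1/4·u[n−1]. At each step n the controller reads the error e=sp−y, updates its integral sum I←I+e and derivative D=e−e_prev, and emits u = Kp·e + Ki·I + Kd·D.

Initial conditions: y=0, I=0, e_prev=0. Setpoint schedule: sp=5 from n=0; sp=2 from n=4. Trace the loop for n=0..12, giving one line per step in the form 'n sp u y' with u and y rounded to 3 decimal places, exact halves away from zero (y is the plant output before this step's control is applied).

(exact arithmetic carried between steps; '≈' marks a value shown rounded to 6 d.p. or computed from one; I and e_prev carry over from the previous line; the table rounds u and y to 3 d.p., halves away from zero)
n=0: y=0, sp=5, e=sp−y=5; I=5, D=e−e_prev=5; u=0·5+1/4·5+1/4·5=2.5; next y=1/10·0+1/4·2.5=0.625
n=1: y=0.625, sp=5, e=sp−y=4.375; I=9.375, D=e−e_prev=-0.625; u=0·4.375+1/4·9.375+1/4·(-0.625)=2.1875; next y=1/10·0.625+1/4·2.1875=0.609375
n=2: y=0.609375, sp=5, e=sp−y=4.390625; I=13.765625, D=e−e_prev=0.015625; u=0·4.390625+1/4·13.765625+1/4·0.015625≈3.445313; next y=1/10·0.609375+1/4·3.445313≈0.922266
n=3: y≈0.922266, sp=5, e=sp−y≈4.077734; I≈17.843359, D=e−e_prev≈-0.312891; u=0·4.077734+1/4·17.843359+1/4·(-0.312891)≈4.382617; next y=1/10·0.922266+1/4·4.382617≈1.187881
n=4: y≈1.187881, sp=2, e=sp−y≈0.812119; I≈18.655479, D=e−e_prev≈-3.265615; u=0·0.812119+1/4·18.655479+1/4·(-3.265615)≈3.847466; next y=1/10·1.187881+1/4·3.847466≈1.080655
n=5: y≈1.080655, sp=2, e=sp−y≈0.919345; I≈19.574824, D=e−e_prev≈0.107226; u=0·0.919345+1/4·19.574824+1/4·0.107226≈4.920513; next y=1/10·1.080655+1/4·4.920513≈1.338194
n=6: y≈1.338194, sp=2, e=sp−y≈0.661806; I≈20.236630, D=e−e_prev≈-0.257539; u=0·0.661806+1/4·20.236630+1/4·(-0.257539)≈4.994773; next y=1/10·1.338194+1/4·4.994773≈1.382513
n=7: y≈1.382513, sp=2, e=sp−y≈0.617487; I≈20.854118, D=e−e_prev≈-0.044319; u=0·0.617487+1/4·20.854118+1/4·(-0.044319)≈5.202450; next y=1/10·1.382513+1/4·5.202450≈1.438864
n=8: y≈1.438864, sp=2, e=sp−y≈0.561136; I≈21.415254, D=e−e_prev≈-0.056351; u=0·0.561136+1/4·21.415254+1/4·(-0.056351)≈5.339726; next y=1/10·1.438864+1/4·5.339726≈1.478818
n=9: y≈1.478818, sp=2, e=sp−y≈0.521182; I≈21.936436, D=e−e_prev≈-0.039954; u=0·0.521182+1/4·21.936436+1/4·(-0.039954)≈5.474121; next y=1/10·1.478818+1/4·5.474121≈1.516412
n=10: y≈1.516412, sp=2, e=sp−y≈0.483588; I≈22.420024, D=e−e_prev≈-0.037594; u=0·0.483588+1/4·22.420024+1/4·(-0.037594)≈5.595608; next y=1/10·1.516412+1/4·5.595608≈1.550543
n=11: y≈1.550543, sp=2, e=sp−y≈0.449457; I≈22.869481, D=e−e_prev≈-0.034131; u=0·0.449457+1/4·22.869481+1/4·(-0.034131)≈5.708838; next y=1/10·1.550543+1/4·5.708838≈1.582264
n=12: y≈1.582264, sp=2, e=sp−y≈0.417736; I≈23.287218, D=e−e_prev≈-0.031721; u=0·0.417736+1/4·23.287218+1/4·(-0.031721)≈5.813874; next y=1/10·1.582264+1/4·5.813874≈1.611695

0 5 2.500 0.000
1 5 2.188 0.625
2 5 3.445 0.609
3 5 4.383 0.922
4 2 3.847 1.188
5 2 4.921 1.081
6 2 4.995 1.338
7 2 5.202 1.383
8 2 5.340 1.439
9 2 5.474 1.479
10 2 5.596 1.516
11 2 5.709 1.551
12 2 5.814 1.582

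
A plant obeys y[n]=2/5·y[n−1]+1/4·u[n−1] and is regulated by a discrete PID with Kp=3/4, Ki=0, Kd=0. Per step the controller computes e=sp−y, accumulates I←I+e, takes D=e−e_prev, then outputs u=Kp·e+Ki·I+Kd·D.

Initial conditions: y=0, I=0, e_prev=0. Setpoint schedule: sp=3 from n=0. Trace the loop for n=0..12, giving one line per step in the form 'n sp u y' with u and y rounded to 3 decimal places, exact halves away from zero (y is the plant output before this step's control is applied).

(exact arithmetic carried between steps; '≈' marks a value shown rounded to 6 d.p. or computed from one; I and e_prev carry over from the previous line; the table rounds u and y to 3 d.p., halves away from zero)
n=0: y=0, sp=3, e=sp−y=3; I=3, D=e−e_prev=3; u=3/4·3+0·3+0·3=2.25; next y=2/5·0+1/4·2.25=0.5625
n=1: y=0.5625, sp=3, e=sp−y=2.4375; I=5.4375, D=e−e_prev=-0.5625; u=3/4·2.4375+0·5.4375+0·(-0.5625)=1.828125; next y=2/5·0.5625+1/4·1.828125≈0.682031
n=2: y≈0.682031, sp=3, e=sp−y≈2.317969; I≈7.755469, D=e−e_prev≈-0.119531; u=3/4·2.317969+0·7.755469+0·(-0.119531)≈1.738477; next y=2/5·0.682031+1/4·1.738477≈0.707432
n=3: y≈0.707432, sp=3, e=sp−y≈2.292568; I≈10.048037, D=e−e_prev≈-0.025400; u=3/4·2.292568+0·10.048037+0·(-0.025400)≈1.719426; next y=2/5·0.707432+1/4·1.719426≈0.712829
n=4: y≈0.712829, sp=3, e=sp−y≈2.287171; I≈12.335208, D=e−e_prev≈-0.005398; u=3/4·2.287171+0·12.335208+0·(-0.005398)≈1.715378; next y=2/5·0.712829+1/4·1.715378≈0.713976
n=5: y≈0.713976, sp=3, e=sp−y≈2.286024; I≈14.621232, D=e−e_prev≈-0.001147; u=3/4·2.286024+0·14.621232+0·(-0.001147)≈1.714518; next y=2/5·0.713976+1/4·1.714518≈0.714220
n=6: y≈0.714220, sp=3, e=sp−y≈2.285780; I≈16.907012, D=e−e_prev≈-0.000244; u=3/4·2.285780+0·16.907012+0·(-0.000244)≈1.714335; next y=2/5·0.714220+1/4·1.714335≈0.714272
n=7: y≈0.714272, sp=3, e=sp−y≈2.285728; I≈19.192740, D=e−e_prev≈-0.000052; u=3/4·2.285728+0·19.192740+0·(-0.000052)≈1.714296; next y=2/5·0.714272+1/4·1.714296≈0.714283
n=8: y≈0.714283, sp=3, e=sp−y≈2.285717; I≈21.478457, D=e−e_prev≈-0.000011; u=3/4·2.285717+0·21.478457+0·(-0.000011)≈1.714288; next y=2/5·0.714283+1/4·1.714288≈0.714285
n=9: y≈0.714285, sp=3, e=sp−y≈2.285715; I≈23.764172, D=e−e_prev≈-0.000002; u=3/4·2.285715+0·23.764172+0·(-0.000002)≈1.714286; next y=2/5·0.714285+1/4·1.714286≈0.714286
n=10: y≈0.714286, sp=3, e=sp−y≈2.285714; I≈26.049887, D=e−e_prev≈0.000000; u=3/4·2.285714+0·26.049887+0·0.000000≈1.714286; next y=2/5·0.714286+1/4·1.714286≈0.714286
n=11: y≈0.714286, sp=3, e=sp−y≈2.285714; I≈28.335601, D=e−e_prev≈0.000000; u=3/4·2.285714+0·28.335601+0·0.000000≈1.714286; next y=2/5·0.714286+1/4·1.714286≈0.714286
n=12: y≈0.714286, sp=3, e=sp−y≈2.285714; I≈30.621315, D=e−e_prev≈0.000000; u=3/4·2.285714+0·30.621315+0·0.000000≈1.714286; next y=2/5·0.714286+1/4·1.714286≈0.714286

0 3 2.250 0.000
1 3 1.828 0.563
2 3 1.738 0.682
3 3 1.719 0.707
4 3 1.715 0.713
5 3 1.715 0.714
6 3 1.714 0.714
7 3 1.714 0.714
8 3 1.714 0.714
9 3 1.714 0.714
10 3 1.714 0.714
11 3 1.714 0.714
12 3 1.714 0.714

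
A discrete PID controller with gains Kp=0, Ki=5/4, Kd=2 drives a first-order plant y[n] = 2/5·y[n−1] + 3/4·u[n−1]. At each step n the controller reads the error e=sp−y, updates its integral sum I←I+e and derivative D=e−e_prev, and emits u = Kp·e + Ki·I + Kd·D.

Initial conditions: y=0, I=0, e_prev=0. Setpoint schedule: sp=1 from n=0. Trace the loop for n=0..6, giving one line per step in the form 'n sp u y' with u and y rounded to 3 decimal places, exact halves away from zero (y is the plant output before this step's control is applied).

0 1 3.250 0.000
1 1 -5.422 2.438
2 1 15.625 -3.091
3 1 -34.433 10.482
4 1 85.233 -21.632
5 1 -200.642 55.272
6 1 482.171 -128.373

(exact arithmetic carried between steps; '≈' marks a value shown rounded to 6 d.p. or computed from one; I and e_prev carry over from the previous line; the table rounds u and y to 3 d.p., halves away from zero)
n=0: y=0, sp=1, e=sp−y=1; I=1, D=e−e_prev=1; u=0·1+5/4·1+2·1=3.25; next y=2/5·0+3/4·3.25=2.4375
n=1: y=2.4375, sp=1, e=sp−y=-1.4375; I=-0.4375, D=e−e_prev=-2.4375; u=0·(-1.4375)+5/4·(-0.4375)+2·(-2.4375)=-5.421875; next y=2/5·2.4375+3/4·(-5.421875)≈-3.091406
n=2: y≈-3.091406, sp=1, e=sp−y≈4.091406; I≈3.653906, D=e−e_prev≈5.528906; u=0·4.091406+5/4·3.653906+2·5.528906≈15.625195; next y=2/5·(-3.091406)+3/4·15.625195≈10.482334
n=3: y≈10.482334, sp=1, e=sp−y≈-9.482334; I≈-5.828428, D=e−e_prev≈-13.573740; u=0·(-9.482334)+5/4·(-5.828428)+2·(-13.573740)≈-34.433015; next y=2/5·10.482334+3/4·(-34.433015)≈-21.631828
n=4: y≈-21.631828, sp=1, e=sp−y≈22.631828; I≈16.803400, D=e−e_prev≈32.114162; u=0·22.631828+5/4·16.803400+2·32.114162≈85.232574; next y=2/5·(-21.631828)+3/4·85.232574≈55.271699
n=5: y≈55.271699, sp=1, e=sp−y≈-54.271699; I≈-37.468299, D=e−e_prev≈-76.903527; u=0·(-54.271699)+5/4·(-37.468299)+2·(-76.903527)≈-200.642427; next y=2/5·55.271699+3/4·(-200.642427)≈-128.373141
n=6: y≈-128.373141, sp=1, e=sp−y≈129.373141; I≈91.904842, D=e−e_prev≈183.644840; u=0·129.373141+5/4·91.904842+2·183.644840≈482.170732; next y=2/5·(-128.373141)+3/4·482.170732≈310.278793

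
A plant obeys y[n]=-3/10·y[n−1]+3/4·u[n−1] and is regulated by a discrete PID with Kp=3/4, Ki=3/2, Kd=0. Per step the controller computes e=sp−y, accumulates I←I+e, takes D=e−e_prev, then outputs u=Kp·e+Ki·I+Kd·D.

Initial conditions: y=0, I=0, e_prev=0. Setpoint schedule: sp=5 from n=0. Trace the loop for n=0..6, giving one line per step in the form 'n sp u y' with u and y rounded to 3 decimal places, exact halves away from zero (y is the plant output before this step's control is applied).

0 5 11.250 0.000
1 5 -0.234 8.438
2 5 19.685 -2.707
3 5 -9.891 15.576
4 5 36.495 -12.091
5 5 -34.819 30.998
6 5 75.611 -35.414

(exact arithmetic carried between steps; '≈' marks a value shown rounded to 6 d.p. or computed from one; I and e_prev carry over from the previous line; the table rounds u and y to 3 d.p., halves away from zero)
n=0: y=0, sp=5, e=sp−y=5; I=5, D=e−e_prev=5; u=3/4·5+3/2·5+0·5=11.25; next y=-3/10·0+3/4·11.25=8.4375
n=1: y=8.4375, sp=5, e=sp−y=-3.4375; I=1.5625, D=e−e_prev=-8.4375; u=3/4·(-3.4375)+3/2·1.5625+0·(-8.4375)=-0.234375; next y=-3/10·8.4375+3/4·(-0.234375)≈-2.707031
n=2: y≈-2.707031, sp=5, e=sp−y≈7.707031; I≈9.269531, D=e−e_prev≈11.144531; u=3/4·7.707031+3/2·9.269531+0·11.144531≈19.684570; next y=-3/10·(-2.707031)+3/4·19.684570≈15.575537
n=3: y≈15.575537, sp=5, e=sp−y≈-10.575537; I≈-1.306006, D=e−e_prev≈-18.282568; u=3/4·(-10.575537)+3/2·(-1.306006)+0·(-18.282568)≈-9.890662; next y=-3/10·15.575537+3/4·(-9.890662)≈-12.090657
n=4: y≈-12.090657, sp=5, e=sp−y≈17.090657; I≈15.784651, D=e−e_prev≈27.666194; u=3/4·17.090657+3/2·15.784651+0·27.666194≈36.494970; next y=-3/10·(-12.090657)+3/4·36.494970≈30.998425
n=5: y≈30.998425, sp=5, e=sp−y≈-25.998425; I≈-10.213773, D=e−e_prev≈-43.089082; u=3/4·(-25.998425)+3/2·(-10.213773)+0·(-43.089082)≈-34.819479; next y=-3/10·30.998425+3/4·(-34.819479)≈-35.414137
n=6: y≈-35.414137, sp=5, e=sp−y≈40.414137; I≈30.200363, D=e−e_prev≈66.412561; u=3/4·40.414137+3/2·30.200363+0·66.412561≈75.611147; next y=-3/10·(-35.414137)+3/4·75.611147≈67.332601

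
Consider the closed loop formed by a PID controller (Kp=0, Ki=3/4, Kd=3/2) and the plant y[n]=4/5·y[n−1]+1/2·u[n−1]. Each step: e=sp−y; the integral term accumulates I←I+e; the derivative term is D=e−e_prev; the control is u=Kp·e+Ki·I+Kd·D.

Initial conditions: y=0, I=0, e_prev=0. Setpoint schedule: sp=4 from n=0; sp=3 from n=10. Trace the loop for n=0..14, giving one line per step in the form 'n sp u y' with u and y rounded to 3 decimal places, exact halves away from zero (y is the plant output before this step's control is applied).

0 4 9.000 0.000
1 4 -4.125 4.500
2 4 8.916 1.538
3 4 -3.019 5.688
4 4 7.897 3.041
5 4 -2.870 6.381
6 4 6.455 3.669
7 4 -2.975 6.163
8 4 5.263 3.443
9 4 -2.771 5.386
10 3 2.395 2.924
11 3 -1.120 3.536
12 3 2.248 2.269
13 3 -0.613 2.939
14 3 2.450 2.045

(exact arithmetic carried between steps; '≈' marks a value shown rounded to 6 d.p. or computed from one; I and e_prev carry over from the previous line; the table rounds u and y to 3 d.p., halves away from zero)
n=0: y=0, sp=4, e=sp−y=4; I=4, D=e−e_prev=4; u=0·4+3/4·4+3/2·4=9; next y=4/5·0+1/2·9=4.5
n=1: y=4.5, sp=4, e=sp−y=-0.5; I=3.5, D=e−e_prev=-4.5; u=0·(-0.5)+3/4·3.5+3/2·(-4.5)=-4.125; next y=4/5·4.5+1/2·(-4.125)=1.5375
n=2: y=1.5375, sp=4, e=sp−y=2.4625; I=5.9625, D=e−e_prev=2.9625; u=0·2.4625+3/4·5.9625+3/2·2.9625=8.915625; next y=4/5·1.5375+1/2·8.915625≈5.687813
n=3: y≈5.687813, sp=4, e=sp−y≈-1.687813; I≈4.274688, D=e−e_prev≈-4.150313; u=0·(-1.687813)+3/4·4.274688+3/2·(-4.150313)≈-3.019453; next y=4/5·5.687813+1/2·(-3.019453)≈3.040523
n=4: y≈3.040523, sp=4, e=sp−y≈0.959477; I≈5.234164, D=e−e_prev≈2.647289; u=0·0.959477+3/4·5.234164+3/2·2.647289≈7.896557; next y=4/5·3.040523+1/2·7.896557≈6.380697
n=5: y≈6.380697, sp=4, e=sp−y≈-2.380697; I≈2.853467, D=e−e_prev≈-3.340174; u=0·(-2.380697)+3/4·2.853467+3/2·(-3.340174)≈-2.870160; next y=4/5·6.380697+1/2·(-2.870160)≈3.669478
n=6: y≈3.669478, sp=4, e=sp−y≈0.330522; I≈3.183989, D=e−e_prev≈2.711220; u=0·0.330522+3/4·3.183989+3/2·2.711220≈6.454821; next y=4/5·3.669478+1/2·6.454821≈6.162993
n=7: y≈6.162993, sp=4, e=sp−y≈-2.162993; I≈1.020997, D=e−e_prev≈-2.493515; u=0·(-2.162993)+3/4·1.020997+3/2·(-2.493515)≈-2.974525; next y=4/5·6.162993+1/2·(-2.974525)≈3.443132
n=8: y≈3.443132, sp=4, e=sp−y≈0.556868; I≈1.577865, D=e−e_prev≈2.719861; u=0·0.556868+3/4·1.577865+3/2·2.719861≈5.263191; next y=4/5·3.443132+1/2·5.263191≈5.386101
n=9: y≈5.386101, sp=4, e=sp−y≈-1.386101; I≈0.191765, D=e−e_prev≈-1.942969; u=0·(-1.386101)+3/4·0.191765+3/2·(-1.942969)≈-2.770630; next y=4/5·5.386101+1/2·(-2.770630)≈2.923565
n=10: y≈2.923565, sp=3, e=sp−y≈0.076435; I≈0.268199, D=e−e_prev≈1.462535; u=0·0.076435+3/4·0.268199+3/2·1.462535≈2.394952; next y=4/5·2.923565+1/2·2.394952≈3.536328
n=11: y≈3.536328, sp=3, e=sp−y≈-0.536328; I≈-0.268129, D=e−e_prev≈-0.612763; u=0·(-0.536328)+3/4·(-0.268129)+3/2·(-0.612763)≈-1.120241; next y=4/5·3.536328+1/2·(-1.120241)≈2.268942
n=12: y≈2.268942, sp=3, e=sp−y≈0.731058; I≈0.462929, D=e−e_prev≈1.267386; u=0·0.731058+3/4·0.462929+3/2·1.267386≈2.248276; next y=4/5·2.268942+1/2·2.248276≈2.939292
n=13: y≈2.939292, sp=3, e=sp−y≈0.060708; I≈0.523637, D=e−e_prev≈-0.670350; u=0·0.060708+3/4·0.523637+3/2·(-0.670350)≈-0.612797; next y=4/5·2.939292+1/2·(-0.612797)≈2.045035
n=14: y≈2.045035, sp=3, e=sp−y≈0.954965; I≈1.478602, D=e−e_prev≈0.894257; u=0·0.954965+3/4·1.478602+3/2·0.894257≈2.450337; next y=4/5·2.045035+1/2·2.450337≈2.861196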